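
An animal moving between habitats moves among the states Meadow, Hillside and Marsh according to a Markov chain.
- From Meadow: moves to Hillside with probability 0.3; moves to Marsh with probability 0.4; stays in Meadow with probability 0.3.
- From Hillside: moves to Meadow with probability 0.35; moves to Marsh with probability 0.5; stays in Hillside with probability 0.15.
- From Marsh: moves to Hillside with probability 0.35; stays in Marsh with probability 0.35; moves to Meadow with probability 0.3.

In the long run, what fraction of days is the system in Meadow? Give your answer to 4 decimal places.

0.3139

Let the stationary distribution be π with π = πP and π_1 + π_2 + π_3 = 1.
π_1 = 0.3·π_1 + 0.35·π_2 + 0.3·π_3
π_2 = 0.3·π_1 + 0.15·π_2 + 0.35·π_3
Solving with the normalization constraint gives π = (0.3139, 0.2786, 0.4075).
So the stationary probability of Meadow is 0.3139.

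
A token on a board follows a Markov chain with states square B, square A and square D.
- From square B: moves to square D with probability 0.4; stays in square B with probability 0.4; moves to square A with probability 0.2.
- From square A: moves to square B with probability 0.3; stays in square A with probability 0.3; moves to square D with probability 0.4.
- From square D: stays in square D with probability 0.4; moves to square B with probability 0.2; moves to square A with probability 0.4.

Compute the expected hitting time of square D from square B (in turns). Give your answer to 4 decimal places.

2.5000

Let t(s) be the expected number of turns to first reach square D from state s, with t(square D) = 0. Conditioning on the first turn:
t(square B) = 1 + 0.4·t(square B) + 0.2·t(square A)
t(square A) = 1 + 0.3·t(square B) + 0.3·t(square A)
Solving: t(square B) = 2.5000, t(square A) = 2.5000.
Expected turns from square B to square D: 2.5000.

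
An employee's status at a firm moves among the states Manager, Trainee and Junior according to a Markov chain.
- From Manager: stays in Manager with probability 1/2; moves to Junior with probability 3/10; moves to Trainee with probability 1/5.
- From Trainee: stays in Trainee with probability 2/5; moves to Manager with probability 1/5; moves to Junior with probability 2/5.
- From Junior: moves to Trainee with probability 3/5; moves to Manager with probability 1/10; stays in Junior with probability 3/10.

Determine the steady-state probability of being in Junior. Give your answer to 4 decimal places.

0.3421

Let the stationary distribution be π with π = πP and π_1 + π_2 + π_3 = 1.
π_1 = 0.5·π_1 + 0.2·π_2 + 0.1·π_3
π_2 = 0.2·π_1 + 0.4·π_2 + 0.6·π_3
Solving with the normalization constraint gives π = (0.2368, 0.4211, 0.3421).
So the stationary probability of Junior is 0.3421.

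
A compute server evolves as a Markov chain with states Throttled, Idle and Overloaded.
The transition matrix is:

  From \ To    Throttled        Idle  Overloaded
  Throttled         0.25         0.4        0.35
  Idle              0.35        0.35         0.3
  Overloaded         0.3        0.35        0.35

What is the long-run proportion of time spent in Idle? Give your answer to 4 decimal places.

Let the stationary distribution be π with π = πP and π_1 + π_2 + π_3 = 1.
π_1 = 0.25·π_1 + 0.35·π_2 + 0.3·π_3
π_2 = 0.4·π_1 + 0.35·π_2 + 0.35·π_3
Solving with the normalization constraint gives π = (0.3031, 0.3652, 0.3317).
So the stationary probability of Idle is 0.3652.

0.3652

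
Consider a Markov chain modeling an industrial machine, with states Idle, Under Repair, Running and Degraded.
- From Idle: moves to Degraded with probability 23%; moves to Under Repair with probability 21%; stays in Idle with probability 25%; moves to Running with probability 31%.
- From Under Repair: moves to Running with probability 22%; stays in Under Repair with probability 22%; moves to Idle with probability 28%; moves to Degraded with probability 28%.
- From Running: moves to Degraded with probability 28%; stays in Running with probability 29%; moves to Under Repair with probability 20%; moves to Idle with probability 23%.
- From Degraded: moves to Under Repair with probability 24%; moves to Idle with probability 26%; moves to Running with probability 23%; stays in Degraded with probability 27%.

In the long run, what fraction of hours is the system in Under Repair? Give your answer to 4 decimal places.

0.2175

Let the stationary distribution be π with π = πP and π_1 + π_2 + π_3 + π_4 = 1.
π_1 = 0.25·π_1 + 0.28·π_2 + 0.23·π_3 + 0.26·π_4
π_2 = 0.21·π_1 + 0.22·π_2 + 0.2·π_3 + 0.24·π_4
π_3 = 0.31·π_1 + 0.22·π_2 + 0.29·π_3 + 0.23·π_4
Solving with the normalization constraint gives π = (0.2539, 0.2175, 0.2640, 0.2647).
So the stationary probability of Under Repair is 0.2175.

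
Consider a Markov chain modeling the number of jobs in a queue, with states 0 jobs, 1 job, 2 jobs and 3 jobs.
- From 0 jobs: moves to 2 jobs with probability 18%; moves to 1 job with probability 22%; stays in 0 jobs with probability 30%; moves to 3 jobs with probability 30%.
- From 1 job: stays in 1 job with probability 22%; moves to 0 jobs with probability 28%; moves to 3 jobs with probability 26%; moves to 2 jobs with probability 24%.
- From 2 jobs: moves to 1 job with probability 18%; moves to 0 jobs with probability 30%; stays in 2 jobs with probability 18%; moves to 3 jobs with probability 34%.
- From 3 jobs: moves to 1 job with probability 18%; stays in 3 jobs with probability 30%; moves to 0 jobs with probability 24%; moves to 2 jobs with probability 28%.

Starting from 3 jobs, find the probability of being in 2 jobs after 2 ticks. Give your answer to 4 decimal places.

Propagate the distribution vector 2 ticks from 3 jobs.
After 0 ticks: (0.0000, 0.0000, 0.0000, 1.0000)
After 1 tick: (0.2400, 0.1800, 0.2800, 0.3000)
After 2 ticks: (0.2784, 0.1968, 0.2208, 0.3040)
P(in 2 jobs after 2 ticks) = 0.2208

0.2208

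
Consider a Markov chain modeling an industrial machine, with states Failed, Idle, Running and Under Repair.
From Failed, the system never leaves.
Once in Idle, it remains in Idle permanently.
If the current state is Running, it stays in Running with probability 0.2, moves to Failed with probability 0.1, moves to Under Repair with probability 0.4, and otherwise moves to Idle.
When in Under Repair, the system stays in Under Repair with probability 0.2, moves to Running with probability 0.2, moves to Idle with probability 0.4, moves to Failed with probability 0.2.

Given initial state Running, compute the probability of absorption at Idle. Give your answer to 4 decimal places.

0.7143

Let h(s) be the probability of absorption at Idle starting from transient state s. Then h(Idle) = 1 and h(Failed) = 0. By first-step analysis:
h(Running) = 0.1·0 + 0.3·1 + 0.2·h(Running) + 0.4·h(Under Repair)
h(Under Repair) = 0.2·0 + 0.4·1 + 0.2·h(Running) + 0.2·h(Under Repair)
Solving: h(Running) = 0.7143, h(Under Repair) = 0.6786.
Starting from Running, the probability is 0.7143.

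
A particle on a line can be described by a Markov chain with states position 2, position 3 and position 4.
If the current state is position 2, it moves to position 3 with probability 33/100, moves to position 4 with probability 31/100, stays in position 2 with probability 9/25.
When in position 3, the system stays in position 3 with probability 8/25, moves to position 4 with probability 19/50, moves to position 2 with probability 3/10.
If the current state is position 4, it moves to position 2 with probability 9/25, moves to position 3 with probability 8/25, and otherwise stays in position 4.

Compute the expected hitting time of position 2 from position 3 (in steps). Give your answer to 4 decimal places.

3.1103

Let t(s) be the expected number of steps to first reach position 2 from state s, with t(position 2) = 0. Conditioning on the first step:
t(position 3) = 1 + 0.32·t(position 3) + 0.38·t(position 4)
t(position 4) = 1 + 0.32·t(position 3) + 0.32·t(position 4)
Solving: t(position 3) = 3.1103, t(position 4) = 2.9343.
Expected steps from position 3 to position 2: 3.1103.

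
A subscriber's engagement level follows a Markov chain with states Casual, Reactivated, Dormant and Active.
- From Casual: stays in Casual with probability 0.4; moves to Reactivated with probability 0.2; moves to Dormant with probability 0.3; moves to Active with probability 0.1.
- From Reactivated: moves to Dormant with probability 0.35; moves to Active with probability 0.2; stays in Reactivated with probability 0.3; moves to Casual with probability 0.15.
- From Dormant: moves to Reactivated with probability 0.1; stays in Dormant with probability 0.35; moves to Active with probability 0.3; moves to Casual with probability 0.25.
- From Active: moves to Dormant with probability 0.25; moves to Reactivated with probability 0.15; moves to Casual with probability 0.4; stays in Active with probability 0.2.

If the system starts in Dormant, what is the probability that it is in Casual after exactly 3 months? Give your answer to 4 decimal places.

Propagate the distribution vector 3 months from Dormant.
After 0 months: (0.0000, 0.0000, 1.0000, 0.0000)
After 1 month: (0.2500, 0.1000, 0.3500, 0.3000)
After 2 months: (0.3225, 0.1600, 0.3075, 0.2100)
After 3 months: (0.3139, 0.1748, 0.3129, 0.1985)
P(in Casual after 3 months) = 0.3139

0.3139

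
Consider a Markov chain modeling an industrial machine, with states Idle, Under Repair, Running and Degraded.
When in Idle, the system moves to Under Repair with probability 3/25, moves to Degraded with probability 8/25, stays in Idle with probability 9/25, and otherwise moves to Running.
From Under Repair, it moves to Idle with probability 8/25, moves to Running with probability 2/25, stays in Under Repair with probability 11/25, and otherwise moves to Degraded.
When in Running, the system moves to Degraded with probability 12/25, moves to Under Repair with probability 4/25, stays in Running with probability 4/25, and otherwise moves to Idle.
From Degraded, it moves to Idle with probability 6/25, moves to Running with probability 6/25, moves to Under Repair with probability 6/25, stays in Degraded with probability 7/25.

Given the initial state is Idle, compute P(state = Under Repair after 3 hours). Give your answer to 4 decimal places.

Propagate the distribution vector 3 hours from Idle.
After 0 hours: (1.0000, 0.0000, 0.0000, 0.0000)
After 1 hour: (0.3600, 0.1200, 0.2000, 0.3200)
After 2 hours: (0.2848, 0.2048, 0.1904, 0.3200)
After 3 hours: (0.2829, 0.2316, 0.1806, 0.3049)
P(in Under Repair after 3 hours) = 0.2316

0.2316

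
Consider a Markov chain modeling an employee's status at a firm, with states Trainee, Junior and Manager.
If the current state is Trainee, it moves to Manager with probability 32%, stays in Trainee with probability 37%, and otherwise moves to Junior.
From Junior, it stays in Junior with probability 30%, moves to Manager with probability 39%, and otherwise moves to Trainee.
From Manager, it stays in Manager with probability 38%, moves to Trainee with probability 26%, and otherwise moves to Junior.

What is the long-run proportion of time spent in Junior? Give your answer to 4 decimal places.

Let the stationary distribution be π with π = πP and π_1 + π_2 + π_3 = 1.
π_1 = 0.37·π_1 + 0.31·π_2 + 0.26·π_3
π_2 = 0.31·π_1 + 0.3·π_2 + 0.36·π_3
Solving with the normalization constraint gives π = (0.3104, 0.3250, 0.3646).
So the stationary probability of Junior is 0.3250.

0.3250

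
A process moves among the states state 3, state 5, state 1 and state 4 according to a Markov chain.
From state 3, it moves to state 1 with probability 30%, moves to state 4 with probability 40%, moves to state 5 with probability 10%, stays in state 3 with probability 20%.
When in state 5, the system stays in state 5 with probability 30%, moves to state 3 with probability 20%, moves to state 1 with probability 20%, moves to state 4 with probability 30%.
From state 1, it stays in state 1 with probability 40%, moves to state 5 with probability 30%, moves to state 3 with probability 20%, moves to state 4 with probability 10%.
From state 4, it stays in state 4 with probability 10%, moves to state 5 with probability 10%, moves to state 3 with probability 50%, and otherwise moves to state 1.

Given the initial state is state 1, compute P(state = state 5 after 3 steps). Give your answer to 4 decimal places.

Propagate the distribution vector 3 steps from state 1.
After 0 steps: (0.0000, 0.0000, 1.0000, 0.0000)
After 1 step: (0.2000, 0.3000, 0.4000, 0.1000)
After 2 steps: (0.2300, 0.2400, 0.3100, 0.2200)
After 3 steps: (0.2660, 0.2100, 0.3070, 0.2170)
P(in state 5 after 3 steps) = 0.2100

0.2100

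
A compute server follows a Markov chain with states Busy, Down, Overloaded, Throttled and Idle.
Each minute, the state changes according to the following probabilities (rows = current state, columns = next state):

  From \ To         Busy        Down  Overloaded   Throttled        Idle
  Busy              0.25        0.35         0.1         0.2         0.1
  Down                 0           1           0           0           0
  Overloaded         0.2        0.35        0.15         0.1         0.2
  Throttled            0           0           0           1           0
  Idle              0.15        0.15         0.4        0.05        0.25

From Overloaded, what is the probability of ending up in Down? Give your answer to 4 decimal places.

Let h(s) be the probability of absorption at Down starting from transient state s. Then h(Down) = 1 and h(Throttled) = 0. By first-step analysis:
h(Busy) = 0.25·h(Busy) + 0.35·1 + 0.1·h(Overloaded) + 0.2·0 + 0.1·h(Idle)
h(Overloaded) = 0.2·h(Busy) + 0.35·1 + 0.15·h(Overloaded) + 0.1·0 + 0.2·h(Idle)
h(Idle) = 0.15·h(Busy) + 0.15·1 + 0.4·h(Overloaded) + 0.05·0 + 0.25·h(Idle)
Solving: h(Busy) = 0.6619, h(Overloaded) = 0.7384, h(Idle) = 0.7262.
Starting from Overloaded, the probability is 0.7384.

0.7384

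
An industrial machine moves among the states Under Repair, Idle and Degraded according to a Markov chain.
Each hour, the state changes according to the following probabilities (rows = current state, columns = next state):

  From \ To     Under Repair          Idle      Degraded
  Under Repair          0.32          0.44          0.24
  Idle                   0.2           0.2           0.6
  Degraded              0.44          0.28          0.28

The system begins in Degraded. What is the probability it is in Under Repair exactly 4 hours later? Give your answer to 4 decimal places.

0.3281

Propagate the distribution vector 4 hours from Degraded.
After 0 hours: (0.0000, 0.0000, 1.0000)
After 1 hour: (0.4400, 0.2800, 0.2800)
After 2 hours: (0.3200, 0.3280, 0.3520)
After 3 hours: (0.3229, 0.3050, 0.3722)
After 4 hours: (0.3281, 0.3073, 0.3647)
P(in Under Repair after 4 hours) = 0.3281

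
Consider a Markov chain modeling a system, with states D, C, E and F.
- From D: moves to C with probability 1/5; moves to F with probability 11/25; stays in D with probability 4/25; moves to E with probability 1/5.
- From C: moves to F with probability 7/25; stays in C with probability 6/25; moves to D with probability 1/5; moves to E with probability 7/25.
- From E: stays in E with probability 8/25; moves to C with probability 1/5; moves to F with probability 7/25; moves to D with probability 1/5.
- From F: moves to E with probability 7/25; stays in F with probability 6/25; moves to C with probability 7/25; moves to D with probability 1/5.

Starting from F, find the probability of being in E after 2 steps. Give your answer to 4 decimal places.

Propagate the distribution vector 2 steps from F.
After 0 steps: (0.0000, 0.0000, 0.0000, 1.0000)
After 1 step: (0.2000, 0.2800, 0.2800, 0.2400)
After 2 steps: (0.1920, 0.2304, 0.2752, 0.3024)
P(in E after 2 steps) = 0.2752

0.2752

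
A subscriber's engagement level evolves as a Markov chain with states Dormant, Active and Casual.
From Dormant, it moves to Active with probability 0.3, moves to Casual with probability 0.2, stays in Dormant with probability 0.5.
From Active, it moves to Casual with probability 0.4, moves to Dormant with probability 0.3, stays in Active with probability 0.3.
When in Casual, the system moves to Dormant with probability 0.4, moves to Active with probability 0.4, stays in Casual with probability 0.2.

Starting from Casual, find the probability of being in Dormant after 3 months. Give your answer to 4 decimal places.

0.4080

Propagate the distribution vector 3 months from Casual.
After 0 months: (0.0000, 0.0000, 1.0000)
After 1 month: (0.4000, 0.4000, 0.2000)
After 2 months: (0.4000, 0.3200, 0.2800)
After 3 months: (0.4080, 0.3280, 0.2640)
P(in Dormant after 3 months) = 0.4080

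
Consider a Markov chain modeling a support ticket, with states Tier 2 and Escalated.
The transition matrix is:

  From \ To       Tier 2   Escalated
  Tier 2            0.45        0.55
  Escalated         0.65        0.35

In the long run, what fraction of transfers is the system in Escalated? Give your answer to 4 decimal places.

0.4583

Let the stationary distribution be π with π = πP and π_1 + π_2 = 1.
π_1 = 0.45·π_1 + 0.65·π_2
Solving with the normalization constraint gives π = (0.5417, 0.4583).
So the stationary probability of Escalated is 0.4583.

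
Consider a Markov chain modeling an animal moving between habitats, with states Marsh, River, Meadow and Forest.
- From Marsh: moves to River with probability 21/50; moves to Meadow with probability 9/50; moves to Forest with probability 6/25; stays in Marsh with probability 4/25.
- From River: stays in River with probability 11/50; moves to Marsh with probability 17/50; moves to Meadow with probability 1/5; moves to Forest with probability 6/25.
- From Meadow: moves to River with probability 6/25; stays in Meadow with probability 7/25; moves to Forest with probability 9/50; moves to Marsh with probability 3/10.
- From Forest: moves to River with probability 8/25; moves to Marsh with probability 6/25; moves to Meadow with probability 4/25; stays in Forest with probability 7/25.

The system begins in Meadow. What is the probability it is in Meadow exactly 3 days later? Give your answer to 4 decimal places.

0.2024

Propagate the distribution vector 3 days from Meadow.
After 0 days: (0.0000, 0.0000, 1.0000, 0.0000)
After 1 day: (0.3000, 0.2400, 0.2800, 0.1800)
After 2 days: (0.2568, 0.3036, 0.2092, 0.2304)
After 3 days: (0.2624, 0.2986, 0.2024, 0.2367)
P(in Meadow after 3 days) = 0.2024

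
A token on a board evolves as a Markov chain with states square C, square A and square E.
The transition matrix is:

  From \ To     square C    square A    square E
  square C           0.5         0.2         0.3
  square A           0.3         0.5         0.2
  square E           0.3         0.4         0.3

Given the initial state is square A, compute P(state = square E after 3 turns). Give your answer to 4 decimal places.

Propagate the distribution vector 3 turns from square A.
After 0 turns: (0.0000, 1.0000, 0.0000)
After 1 turn: (0.3000, 0.5000, 0.2000)
After 2 turns: (0.3600, 0.3900, 0.2500)
After 3 turns: (0.3720, 0.3670, 0.2610)
P(in square E after 3 turns) = 0.2610

0.2610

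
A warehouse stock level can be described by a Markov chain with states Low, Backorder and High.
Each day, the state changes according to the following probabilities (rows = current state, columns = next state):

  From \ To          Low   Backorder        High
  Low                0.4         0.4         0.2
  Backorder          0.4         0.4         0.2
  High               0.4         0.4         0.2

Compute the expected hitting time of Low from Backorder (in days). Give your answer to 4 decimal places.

Let t(s) be the expected number of days to first reach Low from state s, with t(Low) = 0. Conditioning on the first day:
t(Backorder) = 1 + 0.4·t(Backorder) + 0.2·t(High)
t(High) = 1 + 0.4·t(Backorder) + 0.2·t(High)
Solving: t(Backorder) = 2.5000, t(High) = 2.5000.
Expected days from Backorder to Low: 2.5000.

2.5000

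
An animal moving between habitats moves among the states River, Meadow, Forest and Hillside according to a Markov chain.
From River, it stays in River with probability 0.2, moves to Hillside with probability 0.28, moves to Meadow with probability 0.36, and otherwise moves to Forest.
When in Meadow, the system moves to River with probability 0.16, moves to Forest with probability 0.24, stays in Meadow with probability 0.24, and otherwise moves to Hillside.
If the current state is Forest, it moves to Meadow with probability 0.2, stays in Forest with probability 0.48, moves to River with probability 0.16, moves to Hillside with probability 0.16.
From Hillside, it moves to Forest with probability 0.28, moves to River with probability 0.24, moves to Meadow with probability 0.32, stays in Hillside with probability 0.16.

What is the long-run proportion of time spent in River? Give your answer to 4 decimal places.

Let the stationary distribution be π with π = πP and π_1 + π_2 + π_3 + π_4 = 1.
π_1 = 0.2·π_1 + 0.16·π_2 + 0.16·π_3 + 0.24·π_4
π_2 = 0.36·π_1 + 0.24·π_2 + 0.2·π_3 + 0.32·π_4
π_3 = 0.16·π_1 + 0.24·π_2 + 0.48·π_3 + 0.28·π_4
Solving with the normalization constraint gives π = (0.1863, 0.2689, 0.3086, 0.2361).
So the stationary probability of River is 0.1863.

0.1863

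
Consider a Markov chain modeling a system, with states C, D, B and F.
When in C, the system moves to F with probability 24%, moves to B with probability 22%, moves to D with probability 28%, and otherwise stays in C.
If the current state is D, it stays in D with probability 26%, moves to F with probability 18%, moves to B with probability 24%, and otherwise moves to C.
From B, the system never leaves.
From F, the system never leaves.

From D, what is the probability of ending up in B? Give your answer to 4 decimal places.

Let h(s) be the probability of absorption at B starting from transient state s. Then h(B) = 1 and h(F) = 0. By first-step analysis:
h(C) = 0.26·h(C) + 0.28·h(D) + 0.22·1 + 0.24·0
h(D) = 0.32·h(C) + 0.26·h(D) + 0.24·1 + 0.18·0
Solving: h(C) = 0.5022, h(D) = 0.5415.
Starting from D, the probability is 0.5415.

0.5415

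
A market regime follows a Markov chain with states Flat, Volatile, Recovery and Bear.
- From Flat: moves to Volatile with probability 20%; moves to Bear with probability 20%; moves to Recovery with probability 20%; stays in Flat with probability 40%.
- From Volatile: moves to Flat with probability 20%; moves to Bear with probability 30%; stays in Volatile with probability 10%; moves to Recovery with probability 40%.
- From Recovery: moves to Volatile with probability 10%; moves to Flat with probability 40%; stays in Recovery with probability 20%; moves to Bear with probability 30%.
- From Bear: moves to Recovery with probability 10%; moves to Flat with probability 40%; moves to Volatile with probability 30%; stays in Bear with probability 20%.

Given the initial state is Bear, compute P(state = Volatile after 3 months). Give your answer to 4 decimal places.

0.1820

Propagate the distribution vector 3 months from Bear.
After 0 months: (0.0000, 0.0000, 0.0000, 1.0000)
After 1 month: (0.4000, 0.3000, 0.1000, 0.2000)
After 2 months: (0.3400, 0.1800, 0.2400, 0.2400)
After 3 months: (0.3640, 0.1820, 0.2120, 0.2420)
P(in Volatile after 3 months) = 0.1820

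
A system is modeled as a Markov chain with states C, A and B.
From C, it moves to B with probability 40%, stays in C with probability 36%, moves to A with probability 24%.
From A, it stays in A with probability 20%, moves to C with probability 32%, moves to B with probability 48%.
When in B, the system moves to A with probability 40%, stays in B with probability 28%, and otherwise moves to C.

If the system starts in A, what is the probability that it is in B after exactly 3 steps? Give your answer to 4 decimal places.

0.3817

Propagate the distribution vector 3 steps from A.
After 0 steps: (0.0000, 1.0000, 0.0000)
After 1 step: (0.3200, 0.2000, 0.4800)
After 2 steps: (0.3328, 0.3088, 0.3584)
After 3 steps: (0.3333, 0.2850, 0.3817)
P(in B after 3 steps) = 0.3817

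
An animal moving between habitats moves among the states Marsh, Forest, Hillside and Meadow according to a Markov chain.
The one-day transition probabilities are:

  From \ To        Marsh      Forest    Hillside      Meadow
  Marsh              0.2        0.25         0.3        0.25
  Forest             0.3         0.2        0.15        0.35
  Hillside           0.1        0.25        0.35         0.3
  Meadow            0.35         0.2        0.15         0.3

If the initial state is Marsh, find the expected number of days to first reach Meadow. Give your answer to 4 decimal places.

Let t(s) be the expected number of days to first reach Meadow from state s, with t(Meadow) = 0. Conditioning on the first day:
t(Marsh) = 1 + 0.2·t(Marsh) + 0.25·t(Forest) + 0.3·t(Hillside)
t(Forest) = 1 + 0.3·t(Marsh) + 0.2·t(Forest) + 0.15·t(Hillside)
t(Hillside) = 1 + 0.1·t(Marsh) + 0.25·t(Forest) + 0.35·t(Hillside)
Solving: t(Marsh) = 3.4756, t(Forest) = 3.1707, t(Hillside) = 3.2927.
Expected days from Marsh to Meadow: 3.4756.

3.4756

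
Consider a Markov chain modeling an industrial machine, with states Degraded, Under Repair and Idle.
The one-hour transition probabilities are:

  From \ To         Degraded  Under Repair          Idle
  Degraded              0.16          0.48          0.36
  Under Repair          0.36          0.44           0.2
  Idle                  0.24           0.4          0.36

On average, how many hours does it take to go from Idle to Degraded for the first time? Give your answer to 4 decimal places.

Let t(s) be the expected number of hours to first reach Degraded from state s, with t(Degraded) = 0. Conditioning on the first hour:
t(Under Repair) = 1 + 0.44·t(Under Repair) + 0.2·t(Idle)
t(Idle) = 1 + 0.4·t(Under Repair) + 0.36·t(Idle)
Solving: t(Under Repair) = 3.0172, t(Idle) = 3.4483.
Expected hours from Idle to Degraded: 3.4483.

3.4483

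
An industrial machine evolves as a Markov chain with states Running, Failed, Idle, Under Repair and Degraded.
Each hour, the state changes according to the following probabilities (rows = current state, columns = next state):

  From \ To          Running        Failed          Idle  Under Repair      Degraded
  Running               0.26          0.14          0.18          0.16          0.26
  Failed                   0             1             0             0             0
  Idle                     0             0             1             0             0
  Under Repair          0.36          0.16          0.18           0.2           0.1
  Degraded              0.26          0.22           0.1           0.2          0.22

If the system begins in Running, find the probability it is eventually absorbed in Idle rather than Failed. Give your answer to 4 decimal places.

0.5013

Let h(s) be the probability of absorption at Idle starting from transient state s. Then h(Idle) = 1 and h(Failed) = 0. By first-step analysis:
h(Running) = 0.26·h(Running) + 0.14·0 + 0.18·1 + 0.16·h(Under Repair) + 0.26·h(Degraded)
h(Under Repair) = 0.36·h(Running) + 0.16·0 + 0.18·1 + 0.2·h(Under Repair) + 0.1·h(Degraded)
h(Degraded) = 0.26·h(Running) + 0.22·0 + 0.1·1 + 0.2·h(Under Repair) + 0.22·h(Degraded)
Solving: h(Running) = 0.5013, h(Under Repair) = 0.5036, h(Degraded) = 0.4244.
Starting from Running, the probability is 0.5013.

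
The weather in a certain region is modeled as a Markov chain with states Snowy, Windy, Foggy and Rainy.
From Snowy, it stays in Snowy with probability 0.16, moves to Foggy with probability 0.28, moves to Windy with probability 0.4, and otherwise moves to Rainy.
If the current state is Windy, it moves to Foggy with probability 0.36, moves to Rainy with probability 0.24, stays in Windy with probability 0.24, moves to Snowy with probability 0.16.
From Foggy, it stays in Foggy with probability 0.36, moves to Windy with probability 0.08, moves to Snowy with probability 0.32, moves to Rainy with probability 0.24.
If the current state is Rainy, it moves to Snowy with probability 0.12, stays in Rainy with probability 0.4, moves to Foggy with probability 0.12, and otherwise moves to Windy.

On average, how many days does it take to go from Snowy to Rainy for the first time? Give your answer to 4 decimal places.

Let t(s) be the expected number of days to first reach Rainy from state s, with t(Rainy) = 0. Conditioning on the first day:
t(Snowy) = 1 + 0.16·t(Snowy) + 0.4·t(Windy) + 0.28·t(Foggy)
t(Windy) = 1 + 0.16·t(Snowy) + 0.24·t(Windy) + 0.36·t(Foggy)
t(Foggy) = 1 + 0.32·t(Snowy) + 0.08·t(Windy) + 0.36·t(Foggy)
Solving: t(Snowy) = 4.8426, t(Windy) = 4.4881, t(Foggy) = 4.5448.
Expected days from Snowy to Rainy: 4.8426.

4.8426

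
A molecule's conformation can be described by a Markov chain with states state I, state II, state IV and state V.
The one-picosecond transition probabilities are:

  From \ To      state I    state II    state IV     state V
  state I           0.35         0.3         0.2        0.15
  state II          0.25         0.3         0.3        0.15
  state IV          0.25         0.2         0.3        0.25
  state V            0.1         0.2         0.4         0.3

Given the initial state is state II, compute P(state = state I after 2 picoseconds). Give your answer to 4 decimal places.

0.2525

Propagate the distribution vector 2 picoseconds from state II.
After 0 picoseconds: (0.0000, 1.0000, 0.0000, 0.0000)
After 1 picosecond: (0.2500, 0.3000, 0.3000, 0.1500)
After 2 picoseconds: (0.2525, 0.2550, 0.2900, 0.2025)
P(in state I after 2 picoseconds) = 0.2525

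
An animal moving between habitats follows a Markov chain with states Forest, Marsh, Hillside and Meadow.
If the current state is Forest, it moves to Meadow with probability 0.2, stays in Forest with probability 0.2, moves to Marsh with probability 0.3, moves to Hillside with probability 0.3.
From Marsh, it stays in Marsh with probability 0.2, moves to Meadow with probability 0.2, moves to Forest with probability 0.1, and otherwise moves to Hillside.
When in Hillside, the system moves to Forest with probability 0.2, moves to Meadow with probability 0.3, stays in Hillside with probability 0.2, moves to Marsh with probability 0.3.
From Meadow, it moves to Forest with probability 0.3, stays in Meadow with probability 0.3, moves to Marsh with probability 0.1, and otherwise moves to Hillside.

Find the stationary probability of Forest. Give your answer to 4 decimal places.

Let the stationary distribution be π with π = πP and π_1 + π_2 + π_3 + π_4 = 1.
π_1 = 0.2·π_1 + 0.1·π_2 + 0.2·π_3 + 0.3·π_4
π_2 = 0.3·π_1 + 0.2·π_2 + 0.3·π_3 + 0.1·π_4
π_3 = 0.3·π_1 + 0.5·π_2 + 0.2·π_3 + 0.3·π_4
Solving with the normalization constraint gives π = (0.2031, 0.2260, 0.3138, 0.2571).
So the stationary probability of Forest is 0.2031.

0.2031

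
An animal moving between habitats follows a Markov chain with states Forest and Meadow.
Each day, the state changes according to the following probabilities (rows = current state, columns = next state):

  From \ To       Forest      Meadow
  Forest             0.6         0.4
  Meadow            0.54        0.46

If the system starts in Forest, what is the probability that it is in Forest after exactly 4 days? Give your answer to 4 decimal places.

0.5745

Propagate the distribution vector 4 days from Forest.
After 0 days: (1.0000, 0.0000)
After 1 day: (0.6000, 0.4000)
After 2 days: (0.5760, 0.4240)
After 3 days: (0.5746, 0.4254)
After 4 days: (0.5745, 0.4255)
P(in Forest after 4 days) = 0.5745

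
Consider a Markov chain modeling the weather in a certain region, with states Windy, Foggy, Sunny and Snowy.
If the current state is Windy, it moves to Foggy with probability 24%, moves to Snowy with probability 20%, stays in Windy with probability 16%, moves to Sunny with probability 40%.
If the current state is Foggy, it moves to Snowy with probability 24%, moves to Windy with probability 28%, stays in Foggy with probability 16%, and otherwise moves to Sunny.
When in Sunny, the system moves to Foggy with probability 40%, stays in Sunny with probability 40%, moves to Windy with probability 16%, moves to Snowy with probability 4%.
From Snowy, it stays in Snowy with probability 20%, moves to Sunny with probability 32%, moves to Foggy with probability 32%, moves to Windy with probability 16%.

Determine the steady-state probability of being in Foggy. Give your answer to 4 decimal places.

0.2876

Let the stationary distribution be π with π = πP and π_1 + π_2 + π_3 + π_4 = 1.
π_1 = 0.16·π_1 + 0.28·π_2 + 0.16·π_3 + 0.16·π_4
π_2 = 0.24·π_1 + 0.16·π_2 + 0.4·π_3 + 0.32·π_4
π_3 = 0.4·π_1 + 0.32·π_2 + 0.4·π_3 + 0.32·π_4
Solving with the normalization constraint gives π = (0.1945, 0.2876, 0.3647, 0.1531).
So the stationary probability of Foggy is 0.2876.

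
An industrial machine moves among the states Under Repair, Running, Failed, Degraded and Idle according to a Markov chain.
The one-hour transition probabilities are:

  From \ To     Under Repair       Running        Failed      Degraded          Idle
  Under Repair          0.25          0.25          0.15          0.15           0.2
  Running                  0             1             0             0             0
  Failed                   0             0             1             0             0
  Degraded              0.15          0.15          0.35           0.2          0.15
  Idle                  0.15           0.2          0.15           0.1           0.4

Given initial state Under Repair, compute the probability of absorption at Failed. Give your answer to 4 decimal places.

0.4449

Let h(s) be the probability of absorption at Failed starting from transient state s. Then h(Failed) = 1 and h(Running) = 0. By first-step analysis:
h(Under Repair) = 0.25·h(Under Repair) + 0.25·0 + 0.15·1 + 0.15·h(Degraded) + 0.2·h(Idle)
h(Degraded) = 0.15·h(Under Repair) + 0.15·0 + 0.35·1 + 0.2·h(Degraded) + 0.15·h(Idle)
h(Idle) = 0.15·h(Under Repair) + 0.2·0 + 0.15·1 + 0.1·h(Degraded) + 0.4·h(Idle)
Solving: h(Under Repair) = 0.4449, h(Degraded) = 0.6076, h(Idle) = 0.4625.
Starting from Under Repair, the probability is 0.4449.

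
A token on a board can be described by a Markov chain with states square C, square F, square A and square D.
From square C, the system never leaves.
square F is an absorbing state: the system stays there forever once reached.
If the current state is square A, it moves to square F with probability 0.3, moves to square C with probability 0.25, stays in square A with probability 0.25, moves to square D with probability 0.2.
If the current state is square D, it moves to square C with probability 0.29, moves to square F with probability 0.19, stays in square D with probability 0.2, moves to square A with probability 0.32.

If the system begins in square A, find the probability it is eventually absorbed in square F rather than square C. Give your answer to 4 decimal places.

0.5187

Let h(s) be the probability of absorption at square F starting from transient state s. Then h(square F) = 1 and h(square C) = 0. By first-step analysis:
h(square A) = 0.25·0 + 0.3·1 + 0.25·h(square A) + 0.2·h(square D)
h(square D) = 0.29·0 + 0.19·1 + 0.32·h(square A) + 0.2·h(square D)
Solving: h(square A) = 0.5187, h(square D) = 0.4450.
Starting from square A, the probability is 0.5187.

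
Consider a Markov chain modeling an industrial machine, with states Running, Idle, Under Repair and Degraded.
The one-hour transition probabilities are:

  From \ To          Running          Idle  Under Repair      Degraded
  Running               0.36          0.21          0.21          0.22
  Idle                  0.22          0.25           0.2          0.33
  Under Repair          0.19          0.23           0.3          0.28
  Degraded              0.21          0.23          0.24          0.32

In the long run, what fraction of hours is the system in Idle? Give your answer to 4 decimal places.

Let the stationary distribution be π with π = πP and π_1 + π_2 + π_3 + π_4 = 1.
π_1 = 0.36·π_1 + 0.22·π_2 + 0.19·π_3 + 0.21·π_4
π_2 = 0.21·π_1 + 0.25·π_2 + 0.23·π_3 + 0.23·π_4
π_3 = 0.21·π_1 + 0.2·π_2 + 0.3·π_3 + 0.24·π_4
Solving with the normalization constraint gives π = (0.2442, 0.2297, 0.2378, 0.2884).
So the stationary probability of Idle is 0.2297.

0.2297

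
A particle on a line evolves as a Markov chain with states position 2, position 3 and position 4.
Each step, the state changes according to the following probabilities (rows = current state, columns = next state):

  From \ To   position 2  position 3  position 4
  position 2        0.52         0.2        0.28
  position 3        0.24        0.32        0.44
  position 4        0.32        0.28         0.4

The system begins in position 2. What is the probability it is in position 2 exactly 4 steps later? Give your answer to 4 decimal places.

0.3758

Propagate the distribution vector 4 steps from position 2.
After 0 steps: (1.0000, 0.0000, 0.0000)
After 1 step: (0.5200, 0.2000, 0.2800)
After 2 steps: (0.4080, 0.2464, 0.3456)
After 3 steps: (0.3819, 0.2572, 0.3609)
After 4 steps: (0.3758, 0.2597, 0.3645)
P(in position 2 after 4 steps) = 0.3758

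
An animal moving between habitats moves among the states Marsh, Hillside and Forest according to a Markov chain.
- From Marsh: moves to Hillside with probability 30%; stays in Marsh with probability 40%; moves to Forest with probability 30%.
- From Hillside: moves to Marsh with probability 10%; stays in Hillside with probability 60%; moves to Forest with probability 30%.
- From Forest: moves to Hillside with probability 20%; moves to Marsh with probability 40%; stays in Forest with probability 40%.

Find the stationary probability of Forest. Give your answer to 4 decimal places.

Let the stationary distribution be π with π = πP and π_1 + π_2 + π_3 = 1.
π_1 = 0.4·π_1 + 0.1·π_2 + 0.4·π_3
π_2 = 0.3·π_1 + 0.6·π_2 + 0.2·π_3
Solving with the normalization constraint gives π = (0.2857, 0.3810, 0.3333).
So the stationary probability of Forest is 0.3333.

0.3333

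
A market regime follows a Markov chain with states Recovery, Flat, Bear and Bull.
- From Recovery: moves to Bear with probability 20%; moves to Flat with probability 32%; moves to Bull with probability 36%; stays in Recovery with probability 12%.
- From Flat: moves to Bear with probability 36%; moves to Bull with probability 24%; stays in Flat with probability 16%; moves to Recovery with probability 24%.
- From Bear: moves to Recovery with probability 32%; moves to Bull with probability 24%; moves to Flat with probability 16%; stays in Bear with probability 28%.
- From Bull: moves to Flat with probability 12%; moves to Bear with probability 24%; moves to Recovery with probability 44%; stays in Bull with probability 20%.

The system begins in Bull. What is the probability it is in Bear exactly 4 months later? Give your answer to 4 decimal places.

0.2617

Propagate the distribution vector 4 months from Bull.
After 0 months: (0.0000, 0.0000, 0.0000, 1.0000)
After 1 month: (0.4400, 0.1200, 0.2400, 0.2000)
After 2 months: (0.2464, 0.2224, 0.2464, 0.2848)
After 3 months: (0.2871, 0.1880, 0.2667, 0.2582)
After 4 months: (0.2785, 0.1956, 0.2617, 0.2641)
P(in Bear after 4 months) = 0.2617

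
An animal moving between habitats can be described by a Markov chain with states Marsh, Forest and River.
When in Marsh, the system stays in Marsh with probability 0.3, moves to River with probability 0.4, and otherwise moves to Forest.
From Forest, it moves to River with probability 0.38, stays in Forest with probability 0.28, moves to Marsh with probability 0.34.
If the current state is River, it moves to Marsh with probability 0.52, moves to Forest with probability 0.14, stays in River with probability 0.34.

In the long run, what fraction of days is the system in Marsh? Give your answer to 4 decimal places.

0.3915

Let the stationary distribution be π with π = πP and π_1 + π_2 + π_3 = 1.
π_1 = 0.3·π_1 + 0.34·π_2 + 0.52·π_3
π_2 = 0.3·π_1 + 0.28·π_2 + 0.14·π_3
Solving with the normalization constraint gives π = (0.3915, 0.2356, 0.3729).
So the stationary probability of Marsh is 0.3915.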